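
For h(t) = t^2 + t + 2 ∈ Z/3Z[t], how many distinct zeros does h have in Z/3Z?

Evaluate at each of the 3 elements of Z/3Z:
h(0) = 2; h(1) = 1; h(2) = 2.
No element is a root.

0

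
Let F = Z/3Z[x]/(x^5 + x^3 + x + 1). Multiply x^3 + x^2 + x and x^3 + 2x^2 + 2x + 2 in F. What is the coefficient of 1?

Multiply in Z/3Z[x]: (x^3 + x^2 + x)·(x^3 + 2x^2 + 2x + 2) = x^6 + 2x^4 + x^2 + 2x.
Reduce using x^5 ≡ 2x^3 + 2x + 2 (mod x^5 + x^3 + x + 1).
Reduced: x^4 + x.

0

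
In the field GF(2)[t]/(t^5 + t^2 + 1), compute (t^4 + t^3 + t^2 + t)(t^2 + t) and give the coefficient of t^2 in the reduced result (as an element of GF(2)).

Multiply in GF(2)[t]: (t^4 + t^3 + t^2 + t)·(t^2 + t) = t^6 + t^2.
Reduce using t^5 ≡ t^2 + 1 (mod t^5 + t^2 + 1).
Reduced: t^3 + t^2 + t.

1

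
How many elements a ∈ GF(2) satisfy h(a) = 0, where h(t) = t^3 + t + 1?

Evaluate at each of the 2 elements of GF(2):
h(0) = 1; h(1) = 1.
No element is a root.

0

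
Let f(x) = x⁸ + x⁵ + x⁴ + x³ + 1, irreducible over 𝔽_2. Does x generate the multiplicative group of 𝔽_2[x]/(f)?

No

|GF(2^8)^×| = 2^8 − 1 = 255. Prime factorization: 255 = 3·5·17.
f is primitive ⇔ x has order 255 in GF(2)[x]/(f), i.e. x^(255/q) ≠ 1 for each prime q | 255.
x^(85) mod f = 1
x^(51) mod f = 1
x^(15) mod f = x⁶ + x³ + x² + x.
Since x^(85) = 1, the order of x divides 85 < 255; not primitive.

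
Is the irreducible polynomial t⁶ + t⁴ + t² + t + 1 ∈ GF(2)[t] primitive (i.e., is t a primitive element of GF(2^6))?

No

Write f(t) = t⁶ + t⁴ + t² + t + 1.
|GF(2^6)^×| = 2^6 − 1 = 63. Prime factorization: 63 = 3^2·7.
f is primitive ⇔ t has order 63 in GF(2)[t]/(f), i.e. t^(63/q) ≠ 1 for each prime q | 63.
t^(21) mod f = 1
t^(9) mod f = t⁴ + t² + t.
Since t^(21) = 1, the order of t divides 21 < 63; not primitive.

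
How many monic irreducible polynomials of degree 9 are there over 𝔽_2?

By the necklace-counting formula, N_2(9) = (1/9) Σ_{d|9} μ(9/d)·2^d.
Divisors of 9: 1, 3, 9; μ(9/d) for each: 0, -1, 1.
Σ = − 2^3 + 2^9 = 504.
N = 504/9 = 56.

56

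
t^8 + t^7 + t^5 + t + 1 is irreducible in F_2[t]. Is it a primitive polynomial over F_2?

Write f(t) = t^8 + t^7 + t^5 + t + 1.
|GF(2^8)^×| = 2^8 − 1 = 255. Prime factorization: 255 = 3·5·17.
f is primitive ⇔ t has order 255 in GF(2)[t]/(f), i.e. t^(255/q) ≠ 1 for each prime q | 255.
t^(85) mod f = 1
t^(51) mod f = t^6 + t^4 + t^3 + t.
t^(15) mod f = t^5 + t^4 + t^3.
Since t^(85) = 1, the order of t divides 85 < 255; not primitive.

No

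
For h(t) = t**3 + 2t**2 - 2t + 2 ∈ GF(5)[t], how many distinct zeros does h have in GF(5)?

1

Evaluate at each of the 5 elements of GF(5):
h(0) = 2; h(1) = 3; h(2) = 4; h(3) = 1; h(4) = 0 → root.
Roots: {4}.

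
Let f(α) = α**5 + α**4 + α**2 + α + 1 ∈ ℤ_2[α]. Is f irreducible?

Yes

Check for roots in ℤ_2: f(0) = 1; f(1) = 1.
No roots, so no linear factors.
Monic irreducibles of degree 2 over GF(2): α**2 + α + 1.
None of them divide f (all give nonzero remainder).
No irreducible factor of degree ≤ 2 exists, so f is irreducible over GF(2).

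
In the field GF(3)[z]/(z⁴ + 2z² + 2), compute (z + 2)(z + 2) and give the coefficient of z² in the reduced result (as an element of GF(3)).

Multiply in GF(3)[z]: (z + 2)·(z + 2) = z² + z + 1.
Reduced: z² + z + 1.

1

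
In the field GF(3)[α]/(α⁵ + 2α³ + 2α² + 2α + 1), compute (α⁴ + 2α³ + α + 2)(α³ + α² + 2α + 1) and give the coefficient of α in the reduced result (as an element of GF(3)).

1

Multiply in GF(3)[α]: (α⁴ + 2α³ + α + 2)·(α³ + α² + 2α + 1) = α⁷ + α⁵ + 2α³ + α² + 2α + 2.
Reduce using α⁵ ≡ α³ + α² + α + 2 (mod α⁵ + 2α³ + 2α² + 2α + 1).
Reduced: α⁴ + 2α³ + 2α² + α.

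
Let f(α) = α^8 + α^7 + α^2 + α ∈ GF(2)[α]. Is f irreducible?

Check for roots in GF(2): f(0) = 0 → root; f(1) = 0 → root.
f(0) = 0, so (α) divides f(α); f is reducible.

No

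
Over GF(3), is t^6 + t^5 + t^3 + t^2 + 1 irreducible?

Yes

Write m(t) = t^6 + t^5 + t^3 + t^2 + 1.
Check for roots in GF(3): m(0) = 1; m(1) = 2; m(2) = 1.
No roots, so no linear factors.
Monic irreducibles of degree 2 over GF(3): t^2 + 1, t^2 + t + 2, t^2 + 2t + 2.
None of them divide m (all give nonzero remainder).
Degree-3 irreducible divisors: test the 8 monic irreducibles of degree 3 over GF(3).
None of them divide m (all give nonzero remainder).
No irreducible factor of degree ≤ 3 exists, so m is irreducible over GF(3).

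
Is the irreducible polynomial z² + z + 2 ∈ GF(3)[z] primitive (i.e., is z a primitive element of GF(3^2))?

Write f(z) = z² + z + 2.
|GF(3^2)^×| = 3^2 − 1 = 8. Prime factorization: 8 = 2^3.
f is primitive ⇔ z has order 8 in GF(3)[z]/(f), i.e. z^(8/q) ≠ 1 for each prime q | 8.
z^(4) mod f = 2.
None equal 1, so z has full order 8; f is primitive.

Yes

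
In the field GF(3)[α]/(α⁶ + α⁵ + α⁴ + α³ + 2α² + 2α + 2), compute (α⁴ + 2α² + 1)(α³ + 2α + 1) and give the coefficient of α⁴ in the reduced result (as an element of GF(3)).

Multiply in GF(3)[α]: (α⁴ + 2α² + 1)·(α³ + 2α + 1) = α⁷ + α⁵ + α⁴ + 2α³ + 2α² + 2α + 1.
Reduce using α⁶ ≡ 2α⁵ + 2α⁴ + 2α³ + α² + α + 1 (mod α⁶ + α⁵ + α⁴ + α³ + 2α² + 2α + 2).
Reduced: α⁵ + α⁴ + α³ + 2α² + 2α.

1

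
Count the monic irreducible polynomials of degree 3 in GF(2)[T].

2

By the necklace-counting formula, N_2(3) = (1/3) Σ_{d|3} μ(3/d)·2^d.
Divisors of 3: 1, 3; μ(3/d) for each: -1, 1.
Σ = − 2^1 + 2^3 = 6.
N = 6/3 = 2.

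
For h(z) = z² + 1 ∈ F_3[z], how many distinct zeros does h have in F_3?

Evaluate at each of the 3 elements of F_3:
h(0) = 1; h(1) = 2; h(2) = 2.
No element is a root.

0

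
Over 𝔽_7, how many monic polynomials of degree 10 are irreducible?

28245840

By the necklace-counting formula, N_7(10) = (1/10) Σ_{d|10} μ(10/d)·7^d.
Divisors of 10: 1, 2, 5, 10; μ(10/d) for each: 1, -1, -1, 1.
Σ = 7^1 − 7^2 − 7^5 + 7^10 = 282458400.
N = 282458400/10 = 28245840.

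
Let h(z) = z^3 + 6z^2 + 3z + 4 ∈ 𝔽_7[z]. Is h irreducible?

No

Check for roots in 𝔽_7: h(0) = 4; h(1) = 0 → root; h(2) = 0 → root; h(3) = 3; h(4) = 1; h(5) = 0 → root; h(6) = 6.
h(1) = 0, so (z − 1) divides h(z); h is reducible.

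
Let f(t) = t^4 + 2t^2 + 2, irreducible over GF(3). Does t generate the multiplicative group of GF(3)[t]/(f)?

No

|GF(3^4)^×| = 3^4 − 1 = 80. Prime factorization: 80 = 2^4·5.
f is primitive ⇔ t has order 80 in GF(3)[t]/(f), i.e. t^(80/q) ≠ 1 for each prime q | 80.
t^(40) mod f = 2.
t^(16) mod f = 1
Since t^(16) = 1, the order of t divides 16 < 80; not primitive.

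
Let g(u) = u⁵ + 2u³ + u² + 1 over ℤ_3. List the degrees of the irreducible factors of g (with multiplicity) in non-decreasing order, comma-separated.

5

Roots in ℤ_3: g(0) = 1; g(1) = 2; g(2) = 2.
Complete factorization: g(u) = (u⁵ + 2u³ + u² + 1).
Factor degrees with multiplicity: 5 = 5.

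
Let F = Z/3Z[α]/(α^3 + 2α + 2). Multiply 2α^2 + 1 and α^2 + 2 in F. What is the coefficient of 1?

Multiply in Z/3Z[α]: (2α^2 + 1)·(α^2 + 2) = 2α^4 + 2α^2 + 2.
Reduce using α^3 ≡ α + 1 (mod α^3 + 2α + 2).
Reduced: α^2 + 2α + 2.

2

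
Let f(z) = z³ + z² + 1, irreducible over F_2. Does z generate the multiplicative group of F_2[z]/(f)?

Yes

|GF(2^3)^×| = 2^3 − 1 = 7. Prime factorization: 7 = 7.
f is primitive ⇔ z has order 7 in GF(2)[z]/(f), i.e. z^(7/q) ≠ 1 for each prime q | 7.
z^(1) mod f = z.
None equal 1, so z has full order 7; f is primitive.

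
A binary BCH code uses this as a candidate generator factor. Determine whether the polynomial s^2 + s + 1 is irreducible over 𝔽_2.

Yes

Write g(s) = s^2 + s + 1.
Check for roots in 𝔽_2: g(0) = 1; g(1) = 1.
No roots. A degree-2 polynomial over a field with no linear factor is irreducible.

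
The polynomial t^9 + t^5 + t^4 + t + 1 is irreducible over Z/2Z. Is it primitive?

Yes

Write f(t) = t^9 + t^5 + t^4 + t + 1.
|GF(2^9)^×| = 2^9 − 1 = 511. Prime factorization: 511 = 7·73.
f is primitive ⇔ t has order 511 in GF(2)[t]/(f), i.e. t^(511/q) ≠ 1 for each prime q | 511.
t^(73) mod f = t^8 + t^7 + t^6 + t^3 + t^2 + t.
t^(7) mod f = t^7.
None equal 1, so t has full order 511; f is primitive.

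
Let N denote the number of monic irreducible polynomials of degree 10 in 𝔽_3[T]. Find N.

5880

By the necklace-counting formula, N_3(10) = (1/10) Σ_{d|10} μ(10/d)·3^d.
Divisors of 10: 1, 2, 5, 10; μ(10/d) for each: 1, -1, -1, 1.
Σ = 3^1 − 3^2 − 3^5 + 3^10 = 58800.
N = 58800/10 = 5880.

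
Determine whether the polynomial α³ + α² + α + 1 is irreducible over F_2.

Write g(α) = α³ + α² + α + 1.
Check for roots in F_2: g(0) = 1; g(1) = 0 → root.
g(1) = 0, so (α − 1) divides g(α); g is reducible.

No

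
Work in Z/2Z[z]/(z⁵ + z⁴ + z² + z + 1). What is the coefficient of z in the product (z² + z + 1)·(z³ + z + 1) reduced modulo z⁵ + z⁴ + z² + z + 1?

1

Multiply in Z/2Z[z]: (z² + z + 1)·(z³ + z + 1) = z⁵ + z⁴ + 1.
Reduce using z⁵ ≡ z⁴ + z² + z + 1 (mod z⁵ + z⁴ + z² + z + 1).
Reduced: z² + z.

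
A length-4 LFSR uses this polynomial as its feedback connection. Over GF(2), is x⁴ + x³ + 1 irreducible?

Write m(x) = x⁴ + x³ + 1.
Check for roots in GF(2): m(0) = 1; m(1) = 1.
No roots, so no linear factors.
Monic irreducibles of degree 2 over GF(2): x² + x + 1.
None of them divide m (all give nonzero remainder).
No irreducible factor of degree ≤ 2 exists, so m is irreducible over GF(2).

Yes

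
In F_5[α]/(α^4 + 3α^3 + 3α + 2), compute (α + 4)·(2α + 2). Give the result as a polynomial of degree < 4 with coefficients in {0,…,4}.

2α^2 + 3

Multiply in F_5[α]: (α + 4)·(2α + 2) = 2α^2 + 3.
Reduced: 2α^2 + 3.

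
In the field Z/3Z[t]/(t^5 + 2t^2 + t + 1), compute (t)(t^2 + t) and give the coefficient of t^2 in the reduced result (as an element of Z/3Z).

1

Multiply in Z/3Z[t]: (t)·(t^2 + t) = t^3 + t^2.
Reduced: t^3 + t^2.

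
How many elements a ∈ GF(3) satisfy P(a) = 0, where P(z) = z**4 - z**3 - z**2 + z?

3

Evaluate at each of the 3 elements of GF(3):
P(0) = 0 → root; P(1) = 0 → root; P(2) = 0 → root.
Roots: {0, 1, 2}.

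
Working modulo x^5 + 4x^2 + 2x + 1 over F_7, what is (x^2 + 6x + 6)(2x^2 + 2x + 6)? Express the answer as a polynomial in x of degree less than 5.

2x^4 + 2x^2 + 6x + 1

Multiply in F_7[x]: (x^2 + 6x + 6)·(2x^2 + 2x + 6) = 2x^4 + 2x^2 + 6x + 1.
Reduced: 2x^4 + 2x^2 + 6x + 1.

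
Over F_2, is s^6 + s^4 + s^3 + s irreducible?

Write P(s) = s^6 + s^4 + s^3 + s.
Check for roots in F_2: P(0) = 0 → root; P(1) = 0 → root.
P(0) = 0, so (s) divides P(s); P is reducible.

No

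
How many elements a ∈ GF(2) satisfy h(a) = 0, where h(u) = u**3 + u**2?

Evaluate at each of the 2 elements of GF(2):
h(0) = 0 → root; h(1) = 0 → root.
Roots: {0, 1}.

2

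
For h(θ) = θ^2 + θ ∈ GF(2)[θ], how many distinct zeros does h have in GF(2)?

2

Evaluate at each of the 2 elements of GF(2):
h(0) = 0 → root; h(1) = 0 → root.
Roots: {0, 1}.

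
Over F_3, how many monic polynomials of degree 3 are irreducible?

The number of monic irreducibles of degree 3 over GF(3) is (1/3)·Σ_{d∣3} μ(3/d) 3^d.
Divisors of 3: 1, 3; μ(3/d) for each: -1, 1.
Σ = − 3^1 + 3^3 = 24.
N = 24/3 = 8.

8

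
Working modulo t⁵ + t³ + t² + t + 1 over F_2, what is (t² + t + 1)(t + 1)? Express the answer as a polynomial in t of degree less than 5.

Multiply in F_2[t]: (t² + t + 1)·(t + 1) = t³ + 1.
Reduced: t³ + 1.

t^3 + 1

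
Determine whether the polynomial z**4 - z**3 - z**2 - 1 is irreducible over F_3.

No

Write f(z) = z**4 - z**3 - z**2 - 1.
Check for roots in F_3: f(0) = 2; f(1) = 1; f(2) = 0 → root.
f(2) = 0, so (z − 2) divides f(z); f is reducible.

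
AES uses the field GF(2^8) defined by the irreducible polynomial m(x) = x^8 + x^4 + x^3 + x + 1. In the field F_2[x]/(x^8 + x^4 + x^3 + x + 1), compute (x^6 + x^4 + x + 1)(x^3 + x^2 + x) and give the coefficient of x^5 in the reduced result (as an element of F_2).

0

Multiply in F_2[x]: (x^6 + x^4 + x + 1)·(x^3 + x^2 + x) = x^9 + x^8 + x^6 + x^5 + x^4 + x.
Reduce using x^8 ≡ x^4 + x^3 + x + 1 (mod x^8 + x^4 + x^3 + x + 1).
Reduced: x^6 + x^4 + x^3 + x^2 + x + 1.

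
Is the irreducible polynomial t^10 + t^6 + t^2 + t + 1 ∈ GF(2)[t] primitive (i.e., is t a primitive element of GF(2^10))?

No

Write f(t) = t^10 + t^6 + t^2 + t + 1.
|GF(2^10)^×| = 2^10 − 1 = 1023. Prime factorization: 1023 = 3·11·31.
f is primitive ⇔ t has order 1023 in GF(2)[t]/(f), i.e. t^(1023/q) ≠ 1 for each prime q | 1023.
t^(341) mod f = 1
t^(93) mod f = t^9 + t^8 + t^7 + t^4 + t^3 + t^2.
t^(33) mod f = t^7 + t^6 + t^5 + t^4 + t^2 + t.
Since t^(341) = 1, the order of t divides 341 < 1023; not primitive.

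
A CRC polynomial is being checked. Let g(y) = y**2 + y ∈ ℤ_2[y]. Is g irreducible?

No

Check for roots in ℤ_2: g(0) = 0 → root; g(1) = 0 → root.
g(0) = 0, so (y) divides g(y); g is reducible.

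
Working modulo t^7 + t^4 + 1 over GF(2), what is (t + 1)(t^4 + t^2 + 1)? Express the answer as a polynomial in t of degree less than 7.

t^5 + t^4 + t^3 + t^2 + t + 1

Multiply in GF(2)[t]: (t + 1)·(t^4 + t^2 + 1) = t^5 + t^4 + t^3 + t^2 + t + 1.
Reduced: t^5 + t^4 + t^3 + t^2 + t + 1.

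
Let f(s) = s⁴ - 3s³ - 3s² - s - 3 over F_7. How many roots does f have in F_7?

Evaluate at each of the 7 elements of F_7:
f(0) = 4; f(1) = 5; f(2) = 3; f(3) = 2; f(4) = 2; f(5) = 6; f(6) = 6.
No element is a root.

0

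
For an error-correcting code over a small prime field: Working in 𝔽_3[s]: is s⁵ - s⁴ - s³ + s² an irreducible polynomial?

Write m(s) = s⁵ - s⁴ - s³ + s².
Check for roots in 𝔽_3: m(0) = 0 → root; m(1) = 0 → root; m(2) = 0 → root.
m(0) = 0, so (s) divides m(s); m is reducible.

No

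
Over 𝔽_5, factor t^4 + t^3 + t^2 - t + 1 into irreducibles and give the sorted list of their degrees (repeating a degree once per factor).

1, 1, 2

Write g(t) = t^4 + t^3 + t^2 - t + 1.
Roots in 𝔽_5: g(0) = 1; g(1) = 3; g(2) = 2; g(3) = 0 → root; g(4) = 3.
Linear factors from roots: (t + 2).
Complete factorization: g(t) = (t + 2)^2·(t^2 + 2t - 1).
Factor degrees with multiplicity: 1 + 1 + 2 = 4.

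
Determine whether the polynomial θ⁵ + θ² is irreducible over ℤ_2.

Write m(θ) = θ⁵ + θ².
Check for roots in ℤ_2: m(0) = 0 → root; m(1) = 0 → root.
m(0) = 0, so (θ) divides m(θ); m is reducible.

No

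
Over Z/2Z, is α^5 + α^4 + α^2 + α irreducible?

No

Write P(α) = α^5 + α^4 + α^2 + α.
Check for roots in Z/2Z: P(0) = 0 → root; P(1) = 0 → root.
P(0) = 0, so (α) divides P(α); P is reducible.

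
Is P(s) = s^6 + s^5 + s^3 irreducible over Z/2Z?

Check for roots in Z/2Z: P(0) = 0 → root; P(1) = 1.
P(0) = 0, so (s) divides P(s); P is reducible.

No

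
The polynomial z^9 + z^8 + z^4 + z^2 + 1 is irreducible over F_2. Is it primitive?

Write f(z) = z^9 + z^8 + z^4 + z^2 + 1.
|GF(2^9)^×| = 2^9 − 1 = 511. Prime factorization: 511 = 7·73.
f is primitive ⇔ z has order 511 in GF(2)[z]/(f), i.e. z^(511/q) ≠ 1 for each prime q | 511.
z^(73) mod f = z^7 + z^6 + z^5 + z^4 + z^3 + 1.
z^(7) mod f = z^7.
None equal 1, so z has full order 511; f is primitive.

Yes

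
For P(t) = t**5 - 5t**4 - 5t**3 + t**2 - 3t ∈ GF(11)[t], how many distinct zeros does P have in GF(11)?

5

Evaluate at each of the 11 elements of GF(11):
P(0) = 0 → root; P(1) = 0 → root; P(2) = 9; P(3) = 0 → root; P(4) = 0 → root; P(5) = 1; P(6) = 3; P(7) = 2; P(8) = 0 → root; P(9) = 4; P(10) = 3.
Roots: {0, 1, 3, 4, 8}.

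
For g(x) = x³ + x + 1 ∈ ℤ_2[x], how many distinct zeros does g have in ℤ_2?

Evaluate at each of the 2 elements of ℤ_2:
g(0) = 1; g(1) = 1.
No element is a root.

0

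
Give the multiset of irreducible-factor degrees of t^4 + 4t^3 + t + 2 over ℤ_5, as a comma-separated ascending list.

Write f(t) = t^4 + 4t^3 + t + 2.
Roots in ℤ_5: f(0) = 2; f(1) = 3; f(2) = 2; f(3) = 4; f(4) = 3.
Complete factorization: f(t) = (t^4 + 4t^3 + t + 2).
Factor degrees with multiplicity: 4 = 4.

4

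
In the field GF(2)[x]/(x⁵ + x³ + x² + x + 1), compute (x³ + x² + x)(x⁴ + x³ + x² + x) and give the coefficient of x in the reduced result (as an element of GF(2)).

0

Multiply in GF(2)[x]: (x³ + x² + x)·(x⁴ + x³ + x² + x) = x⁷ + x⁵ + x⁴ + x².
Reduce using x⁵ ≡ x³ + x² + x + 1 (mod x⁵ + x³ + x² + x + 1).
Reduced: x³.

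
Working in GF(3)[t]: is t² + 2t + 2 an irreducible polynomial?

Write g(t) = t² + 2t + 2.
Check for roots in GF(3): g(0) = 2; g(1) = 2; g(2) = 1.
No roots. A degree-2 polynomial over a field with no linear factor is irreducible.

Yes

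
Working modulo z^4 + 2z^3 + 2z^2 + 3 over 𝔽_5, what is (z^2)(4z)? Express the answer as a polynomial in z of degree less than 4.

Multiply in 𝔽_5[z]: (z^2)·(4z) = 4z^3.
Reduced: 4z^3.

4z^3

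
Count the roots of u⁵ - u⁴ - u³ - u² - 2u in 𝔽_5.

Write P(u) = u⁵ - u⁴ - u³ - u² - 2u.
Evaluate at each of the 5 elements of 𝔽_5:
P(0) = 0 → root; P(1) = 1; P(2) = 0 → root; P(3) = 0 → root; P(4) = 0 → root.
Roots: {0, 2, 3, 4}.

4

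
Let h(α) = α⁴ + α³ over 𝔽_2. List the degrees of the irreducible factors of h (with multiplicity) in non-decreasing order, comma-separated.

1, 1, 1, 1

Roots in 𝔽_2: h(0) = 0 → root; h(1) = 0 → root.
Linear factors from roots: (α), (α + 1).
Complete factorization: h(α) = (α + 1)·(α)^3.
Factor degrees with multiplicity: 1 + 1 + 1 + 1 = 4.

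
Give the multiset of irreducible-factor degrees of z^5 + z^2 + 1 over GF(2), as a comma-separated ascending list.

Write h(z) = z^5 + z^2 + 1.
Roots in GF(2): h(0) = 1; h(1) = 1.
Complete factorization: h(z) = (z^5 + z^2 + 1).
Factor degrees with multiplicity: 5 = 5.

5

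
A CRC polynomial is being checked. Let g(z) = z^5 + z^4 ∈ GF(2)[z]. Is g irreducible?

No

Check for roots in GF(2): g(0) = 0 → root; g(1) = 0 → root.
g(0) = 0, so (z) divides g(z); g is reducible.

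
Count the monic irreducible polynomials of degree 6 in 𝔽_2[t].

9

x^(2^6) − x is the product of all monic irreducibles of degree dividing 6; Möbius inversion gives N = (1/6) Σ μ(6/d)·2^d.
Divisors of 6: 1, 2, 3, 6; μ(6/d) for each: 1, -1, -1, 1.
Σ = 2^1 − 2^2 − 2^3 + 2^6 = 54.
N = 54/6 = 9.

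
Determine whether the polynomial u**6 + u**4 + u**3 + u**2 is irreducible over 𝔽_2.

No

Write f(u) = u**6 + u**4 + u**3 + u**2.
Check for roots in 𝔽_2: f(0) = 0 → root; f(1) = 0 → root.
f(0) = 0, so (u) divides f(u); f is reducible.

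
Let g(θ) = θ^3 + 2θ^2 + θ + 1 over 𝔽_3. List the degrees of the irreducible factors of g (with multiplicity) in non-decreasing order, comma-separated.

3

Roots in 𝔽_3: g(0) = 1; g(1) = 2; g(2) = 1.
Complete factorization: g(θ) = (θ^3 + 2θ^2 + θ + 1).
Factor degrees with multiplicity: 3 = 3.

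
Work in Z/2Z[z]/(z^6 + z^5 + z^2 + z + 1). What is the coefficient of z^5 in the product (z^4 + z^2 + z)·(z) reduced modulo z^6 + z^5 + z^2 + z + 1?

1

Multiply in Z/2Z[z]: (z^4 + z^2 + z)·(z) = z^5 + z^3 + z^2.
Reduced: z^5 + z^3 + z^2.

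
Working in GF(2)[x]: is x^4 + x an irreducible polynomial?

No

Write P(x) = x^4 + x.
Check for roots in GF(2): P(0) = 0 → root; P(1) = 0 → root.
P(0) = 0, so (x) divides P(x); P is reducible.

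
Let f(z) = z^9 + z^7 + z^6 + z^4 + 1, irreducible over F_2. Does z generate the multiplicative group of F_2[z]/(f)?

|GF(2^9)^×| = 2^9 − 1 = 511. Prime factorization: 511 = 7·73.
f is primitive ⇔ z has order 511 in GF(2)[z]/(f), i.e. z^(511/q) ≠ 1 for each prime q | 511.
z^(73) mod f = z^8 + z^7 + z^5 + z^2 + z + 1.
z^(7) mod f = z^7.
None equal 1, so z has full order 511; f is primitive.

Yes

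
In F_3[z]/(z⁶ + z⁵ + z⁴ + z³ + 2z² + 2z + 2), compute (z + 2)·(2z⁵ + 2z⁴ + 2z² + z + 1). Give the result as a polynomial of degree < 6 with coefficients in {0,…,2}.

Multiply in F_3[z]: (z + 2)·(2z⁵ + 2z⁴ + 2z² + z + 1) = 2z⁶ + z⁴ + 2z³ + 2z² + 2.
Reduce using z⁶ ≡ 2z⁵ + 2z⁴ + 2z³ + z² + z + 1 (mod z⁶ + z⁵ + z⁴ + z³ + 2z² + 2z + 2).
Reduced: z⁵ + 2z⁴ + z² + 2z + 1.

z^5 + 2z^4 + z^2 + 2z + 1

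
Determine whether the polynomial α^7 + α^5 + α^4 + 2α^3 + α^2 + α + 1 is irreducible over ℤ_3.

Write m(α) = α^7 + α^5 + α^4 + 2α^3 + α^2 + α + 1.
Check for roots in ℤ_3: m(0) = 1; m(1) = 2; m(2) = 1.
No roots, so no linear factors.
Monic irreducibles of degree 2 over GF(3): α^2 + 1, α^2 + α + 2, α^2 + 2α + 2.
None of them divide m (all give nonzero remainder).
Degree-3 irreducible divisors: test the 8 monic irreducibles of degree 3 over GF(3).
None of them divide m (all give nonzero remainder).
No irreducible factor of degree ≤ 3 exists, so m is irreducible over GF(3).

Yes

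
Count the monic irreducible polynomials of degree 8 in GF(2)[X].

30

Gauss's count: N_{2}(8) = (1/8) Σ_{d|8} μ(8/d)·2^d.
Divisors of 8: 1, 2, 4, 8; μ(8/d) for each: 0, 0, -1, 1.
Σ = − 2^4 + 2^8 = 240.
N = 240/8 = 30.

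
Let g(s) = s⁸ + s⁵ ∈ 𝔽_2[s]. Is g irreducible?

No

Check for roots in 𝔽_2: g(0) = 0 → root; g(1) = 0 → root.
g(0) = 0, so (s) divides g(s); g is reducible.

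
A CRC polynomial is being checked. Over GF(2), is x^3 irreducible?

Write g(x) = x^3.
Check for roots in GF(2): g(0) = 0 → root; g(1) = 1.
g(0) = 0, so (x) divides g(x); g is reducible.

No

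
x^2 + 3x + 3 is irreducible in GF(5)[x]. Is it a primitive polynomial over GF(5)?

Yes

Write f(x) = x^2 + 3x + 3.
|GF(5^2)^×| = 5^2 − 1 = 24. Prime factorization: 24 = 2^3·3.
f is primitive ⇔ x has order 24 in GF(5)[x]/(f), i.e. x^(24/q) ≠ 1 for each prime q | 24.
x^(12) mod f = 4.
x^(8) mod f = x + 1.
None equal 1, so x has full order 24; f is primitive.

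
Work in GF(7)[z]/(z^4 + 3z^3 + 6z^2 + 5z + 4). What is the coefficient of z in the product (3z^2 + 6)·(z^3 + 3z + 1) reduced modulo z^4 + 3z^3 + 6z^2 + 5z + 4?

2

Multiply in GF(7)[z]: (3z^2 + 6)·(z^3 + 3z + 1) = 3z^5 + z^3 + 3z^2 + 4z + 6.
Reduce using z^4 ≡ 4z^3 + z^2 + 2z + 3 (mod z^4 + 3z^3 + 6z^2 + 5z + 4).
Reduced: 3z^3 + 2z.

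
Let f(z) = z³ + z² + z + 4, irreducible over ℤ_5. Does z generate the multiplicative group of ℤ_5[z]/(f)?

No

|GF(5^3)^×| = 5^3 − 1 = 124. Prime factorization: 124 = 2^2·31.
f is primitive ⇔ z has order 124 in GF(5)[z]/(f), i.e. z^(124/q) ≠ 1 for each prime q | 124.
z^(62) mod f = 1
z^(4) mod f = 2z + 4.
Since z^(62) = 1, the order of z divides 62 < 124; not primitive.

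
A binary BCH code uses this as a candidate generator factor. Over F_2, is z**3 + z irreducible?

Write f(z) = z**3 + z.
Check for roots in F_2: f(0) = 0 → root; f(1) = 0 → root.
f(0) = 0, so (z) divides f(z); f is reducible.

No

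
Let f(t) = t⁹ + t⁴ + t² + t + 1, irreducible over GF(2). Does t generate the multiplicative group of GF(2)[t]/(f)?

|GF(2^9)^×| = 2^9 − 1 = 511. Prime factorization: 511 = 7·73.
f is primitive ⇔ t has order 511 in GF(2)[t]/(f), i.e. t^(511/q) ≠ 1 for each prime q | 511.
t^(73) mod f = 1
t^(7) mod f = t⁷.
Since t^(73) = 1, the order of t divides 73 < 511; not primitive.

No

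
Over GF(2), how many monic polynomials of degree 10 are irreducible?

Gauss's count: N_{2}(10) = (1/10) Σ_{d|10} μ(10/d)·2^d.
Divisors of 10: 1, 2, 5, 10; μ(10/d) for each: 1, -1, -1, 1.
Σ = 2^1 − 2^2 − 2^5 + 2^10 = 990.
N = 990/10 = 99.

99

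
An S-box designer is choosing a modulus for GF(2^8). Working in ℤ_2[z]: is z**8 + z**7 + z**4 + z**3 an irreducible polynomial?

Write m(z) = z**8 + z**7 + z**4 + z**3.
Check for roots in ℤ_2: m(0) = 0 → root; m(1) = 0 → root.
m(0) = 0, so (z) divides m(z); m is reducible.

No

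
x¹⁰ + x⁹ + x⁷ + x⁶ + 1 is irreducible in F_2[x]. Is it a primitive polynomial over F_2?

Write f(x) = x¹⁰ + x⁹ + x⁷ + x⁶ + 1.
|GF(2^10)^×| = 2^10 − 1 = 1023. Prime factorization: 1023 = 3·11·31.
f is primitive ⇔ x has order 1023 in GF(2)[x]/(f), i.e. x^(1023/q) ≠ 1 for each prime q | 1023.
x^(341) mod f = x⁶ + x + 1.
x^(93) mod f = x⁸ + x⁵ + x⁴ + x² + x.
x^(33) mod f = x⁶ + x⁵ + x⁴ + x² + x + 1.
None equal 1, so x has full order 1023; f is primitive.

Yes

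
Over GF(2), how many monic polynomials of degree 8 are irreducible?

The number of monic irreducibles of degree 8 over GF(2) is (1/8)·Σ_{d∣8} μ(8/d) 2^d.
Divisors of 8: 1, 2, 4, 8; μ(8/d) for each: 0, 0, -1, 1.
Σ = − 2^4 + 2^8 = 240.
N = 240/8 = 30.

30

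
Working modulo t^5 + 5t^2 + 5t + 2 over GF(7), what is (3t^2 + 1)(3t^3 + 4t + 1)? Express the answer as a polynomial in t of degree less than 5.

Multiply in GF(7)[t]: (3t^2 + 1)·(3t^3 + 4t + 1) = 2t^5 + t^3 + 3t^2 + 4t + 1.
Reduce using t^5 ≡ 2t^2 + 2t + 5 (mod t^5 + 5t^2 + 5t + 2).
Reduced: t^3 + t + 4.

t^3 + t + 4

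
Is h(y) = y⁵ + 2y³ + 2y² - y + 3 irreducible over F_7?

No

Check for roots in F_7: h(0) = 3; h(1) = 0 → root; h(2) = 1; h(3) = 0 → root; h(4) = 0 → root; h(5) = 0 → root; h(6) = 3.
h(1) = 0, so (y − 1) divides h(y); h is reducible.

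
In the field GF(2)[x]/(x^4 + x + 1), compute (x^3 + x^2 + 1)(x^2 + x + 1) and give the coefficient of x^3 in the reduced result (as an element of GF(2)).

Multiply in GF(2)[x]: (x^3 + x^2 + 1)·(x^2 + x + 1) = x^5 + x + 1.
Reduce using x^4 ≡ x + 1 (mod x^4 + x + 1).
Reduced: x^2 + 1.

0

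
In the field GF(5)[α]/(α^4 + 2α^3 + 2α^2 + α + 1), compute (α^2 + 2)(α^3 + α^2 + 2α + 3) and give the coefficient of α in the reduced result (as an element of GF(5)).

4

Multiply in GF(5)[α]: (α^2 + 2)·(α^3 + α^2 + 2α + 3) = α^5 + α^4 + 4α^3 + 4α + 1.
Reduce using α^4 ≡ 3α^3 + 3α^2 + 4α + 4 (mod α^4 + 2α^3 + 2α^2 + α + 1).
Reduced: 4α^3 + α^2 + 4α + 2.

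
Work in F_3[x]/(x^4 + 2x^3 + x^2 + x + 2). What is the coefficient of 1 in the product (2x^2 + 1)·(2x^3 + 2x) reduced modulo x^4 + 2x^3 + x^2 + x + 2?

Multiply in F_3[x]: (2x^2 + 1)·(2x^3 + 2x) = x^5 + 2x.
Reduce using x^4 ≡ x^3 + 2x^2 + 2x + 1 (mod x^4 + 2x^3 + x^2 + x + 2).
Reduced: x^2 + 2x + 1.

1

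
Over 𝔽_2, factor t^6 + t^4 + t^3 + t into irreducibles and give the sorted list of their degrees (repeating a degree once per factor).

1, 1, 1, 1, 2

Write g(t) = t^6 + t^4 + t^3 + t.
Roots in 𝔽_2: g(0) = 0 → root; g(1) = 0 → root.
Linear factors from roots: (t), (t + 1).
Complete factorization: g(t) = (t)·(t + 1)^3·(t^2 + t + 1).
Factor degrees with multiplicity: 1 + 1 + 1 + 1 + 2 = 6.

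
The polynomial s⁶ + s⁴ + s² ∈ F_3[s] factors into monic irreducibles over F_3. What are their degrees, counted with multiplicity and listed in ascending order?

1, 1, 1, 1, 1, 1

Write f(s) = s⁶ + s⁴ + s².
Roots in F_3: f(0) = 0 → root; f(1) = 0 → root; f(2) = 0 → root.
Linear factors from roots: (s), (s + 2), (s + 1).
Complete factorization: f(s) = (s)^2·(s + 1)^2·(s + 2)^2.
Factor degrees with multiplicity: 1 + 1 + 1 + 1 + 1 + 1 = 6.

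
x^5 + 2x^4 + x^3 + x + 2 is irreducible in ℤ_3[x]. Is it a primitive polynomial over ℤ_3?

No

Write f(x) = x^5 + 2x^4 + x^3 + x + 2.
|GF(3^5)^×| = 3^5 − 1 = 242. Prime factorization: 242 = 2·11^2.
f is primitive ⇔ x has order 242 in GF(3)[x]/(f), i.e. x^(242/q) ≠ 1 for each prime q | 242.
x^(121) mod f = 1
x^(22) mod f = x^4 + x^3 + x^2 + 1.
Since x^(121) = 1, the order of x divides 121 < 242; not primitive.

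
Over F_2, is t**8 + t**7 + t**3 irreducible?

No

Write P(t) = t**8 + t**7 + t**3.
Check for roots in F_2: P(0) = 0 → root; P(1) = 1.
P(0) = 0, so (t) divides P(t); P is reducible.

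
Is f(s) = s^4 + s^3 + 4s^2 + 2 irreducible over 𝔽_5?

Yes

Check for roots in 𝔽_5: f(0) = 2; f(1) = 3; f(2) = 2; f(3) = 1; f(4) = 1.
No roots, so no linear factors.
Degree-2 irreducible divisors: test the 10 monic irreducibles of degree 2 over GF(5).
None of them divide f (all give nonzero remainder).
No irreducible factor of degree ≤ 2 exists, so f is irreducible over GF(5).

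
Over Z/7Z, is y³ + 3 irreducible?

Yes

Write g(y) = y³ + 3.
Check for roots in Z/7Z: g(0) = 3; g(1) = 4; g(2) = 4; g(3) = 2; g(4) = 4; g(5) = 2; g(6) = 2.
No roots. A degree-3 polynomial over a field with no linear factor is irreducible.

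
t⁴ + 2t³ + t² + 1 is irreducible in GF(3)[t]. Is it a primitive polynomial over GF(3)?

Write f(t) = t⁴ + 2t³ + t² + 1.
|GF(3^4)^×| = 3^4 − 1 = 80. Prime factorization: 80 = 2^4·5.
f is primitive ⇔ t has order 80 in GF(3)[t]/(f), i.e. t^(80/q) ≠ 1 for each prime q | 80.
t^(40) mod f = 1
t^(16) mod f = t³ + t² + 2t.
Since t^(40) = 1, the order of t divides 40 < 80; not primitive.

No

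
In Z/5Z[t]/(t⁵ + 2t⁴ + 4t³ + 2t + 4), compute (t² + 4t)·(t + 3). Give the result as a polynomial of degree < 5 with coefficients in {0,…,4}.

Multiply in Z/5Z[t]: (t² + 4t)·(t + 3) = t³ + 2t² + 2t.
Reduced: t³ + 2t² + 2t.

t^3 + 2t^2 + 2t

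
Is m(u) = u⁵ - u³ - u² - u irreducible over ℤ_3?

Check for roots in ℤ_3: m(0) = 0 → root; m(1) = 1; m(2) = 0 → root.
m(0) = 0, so (u) divides m(u); m is reducible.

No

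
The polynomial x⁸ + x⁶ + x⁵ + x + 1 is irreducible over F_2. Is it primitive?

Write f(x) = x⁸ + x⁶ + x⁵ + x + 1.
|GF(2^8)^×| = 2^8 − 1 = 255. Prime factorization: 255 = 3·5·17.
f is primitive ⇔ x has order 255 in GF(2)[x]/(f), i.e. x^(255/q) ≠ 1 for each prime q | 255.
x^(85) mod f = x⁷ + x⁶ + x⁵ + x⁴.
x^(51) mod f = x⁴ + x.
x^(15) mod f = x⁷ + x⁶ + x³.
None equal 1, so x has full order 255; f is primitive.

Yes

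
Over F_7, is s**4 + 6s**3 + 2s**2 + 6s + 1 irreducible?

Write h(s) = s**4 + 6s**3 + 2s**2 + 6s + 1.
Check for roots in F_7: h(0) = 1; h(1) = 2; h(2) = 1; h(3) = 0 → root; h(4) = 4; h(5) = 0 → root; h(6) = 6.
h(3) = 0, so (s − 3) divides h(s); h is reducible.

No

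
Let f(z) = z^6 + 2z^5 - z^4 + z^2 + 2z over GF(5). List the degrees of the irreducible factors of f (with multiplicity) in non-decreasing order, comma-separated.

Roots in GF(5): f(0) = 0 → root; f(1) = 0 → root; f(2) = 0 → root; f(3) = 4; f(4) = 2.
Linear factors from roots: (z), (z - 1), (z - 2).
Complete factorization: f(z) = (z)·(z - 2)·(z - 1)·(z^3 + 2z + 1).
Factor degrees with multiplicity: 1 + 1 + 1 + 3 = 6.

1, 1, 1, 3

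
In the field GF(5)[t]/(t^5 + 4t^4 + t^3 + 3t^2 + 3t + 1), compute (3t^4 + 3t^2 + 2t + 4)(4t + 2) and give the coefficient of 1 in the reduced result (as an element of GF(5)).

1

Multiply in GF(5)[t]: (3t^4 + 3t^2 + 2t + 4)·(4t + 2) = 2t^5 + t^4 + 2t^3 + 4t^2 + 3.
Reduce using t^5 ≡ t^4 + 4t^3 + 2t^2 + 2t + 4 (mod t^5 + 4t^4 + t^3 + 3t^2 + 3t + 1).
Reduced: 3t^4 + 3t^2 + 4t + 1.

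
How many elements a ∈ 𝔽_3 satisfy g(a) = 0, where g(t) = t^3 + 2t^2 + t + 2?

Evaluate at each of the 3 elements of 𝔽_3:
g(0) = 2; g(1) = 0 → root; g(2) = 2.
Roots: {1}.

1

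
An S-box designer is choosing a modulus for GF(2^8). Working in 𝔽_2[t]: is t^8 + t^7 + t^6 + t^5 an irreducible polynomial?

No

Write P(t) = t^8 + t^7 + t^6 + t^5.
Check for roots in 𝔽_2: P(0) = 0 → root; P(1) = 0 → root.
P(0) = 0, so (t) divides P(t); P is reducible.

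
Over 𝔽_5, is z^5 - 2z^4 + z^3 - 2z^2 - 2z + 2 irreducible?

Write h(z) = z^5 - 2z^4 + z^3 - 2z^2 - 2z + 2.
Check for roots in 𝔽_5: h(0) = 2; h(1) = 3; h(2) = 3; h(3) = 1; h(4) = 3.
No roots, so no linear factors.
Degree-2 irreducible divisors: test the 10 monic irreducibles of degree 2 over GF(5).
None of them divide h (all give nonzero remainder).
No irreducible factor of degree ≤ 2 exists, so h is irreducible over GF(5).

Yes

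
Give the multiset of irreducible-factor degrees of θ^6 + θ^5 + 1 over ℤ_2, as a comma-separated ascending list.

Write g(θ) = θ^6 + θ^5 + 1.
Roots in ℤ_2: g(0) = 1; g(1) = 1.
Complete factorization: g(θ) = (θ^6 + θ^5 + 1).
Factor degrees with multiplicity: 6 = 6.

6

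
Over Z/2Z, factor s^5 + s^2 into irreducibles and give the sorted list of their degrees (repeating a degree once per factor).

1, 1, 1, 2

Write g(s) = s^5 + s^2.
Roots in Z/2Z: g(0) = 0 → root; g(1) = 0 → root.
Linear factors from roots: (s), (s + 1).
Complete factorization: g(s) = (s + 1)·(s)^2·(s^2 + s + 1).
Factor degrees with multiplicity: 1 + 1 + 1 + 2 = 5.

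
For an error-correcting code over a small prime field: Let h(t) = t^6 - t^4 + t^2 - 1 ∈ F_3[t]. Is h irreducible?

No

Check for roots in F_3: h(0) = 2; h(1) = 0 → root; h(2) = 0 → root.
h(1) = 0, so (t − 1) divides h(t); h is reducible.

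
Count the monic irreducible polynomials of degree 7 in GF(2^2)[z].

The number of monic irreducibles of degree 7 over GF(4) is (1/7)·Σ_{d∣7} μ(7/d) 4^d.
Divisors of 7: 1, 7; μ(7/d) for each: -1, 1.
Σ = − 4^1 + 4^7 = 16380.
N = 16380/7 = 2340.

2340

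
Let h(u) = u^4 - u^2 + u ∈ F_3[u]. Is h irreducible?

Check for roots in F_3: h(0) = 0 → root; h(1) = 1; h(2) = 2.
h(0) = 0, so (u) divides h(u); h is reducible.

No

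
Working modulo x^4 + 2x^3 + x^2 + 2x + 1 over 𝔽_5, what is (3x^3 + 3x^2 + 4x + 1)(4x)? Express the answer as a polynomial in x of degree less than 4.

3x^3 + 4x^2 + 3

Multiply in 𝔽_5[x]: (3x^3 + 3x^2 + 4x + 1)·(4x) = 2x^4 + 2x^3 + x^2 + 4x.
Reduce using x^4 ≡ 3x^3 + 4x^2 + 3x + 4 (mod x^4 + 2x^3 + x^2 + 2x + 1).
Reduced: 3x^3 + 4x^2 + 3.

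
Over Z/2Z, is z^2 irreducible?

No

Write h(z) = z^2.
Check for roots in Z/2Z: h(0) = 0 → root; h(1) = 1.
h(0) = 0, so (z) divides h(z); h is reducible.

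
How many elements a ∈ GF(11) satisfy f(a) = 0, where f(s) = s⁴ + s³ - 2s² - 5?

1

Evaluate at each of the 11 elements of GF(11):
f(0) = 6; f(1) = 6; f(2) = 0 → root; f(3) = 8; f(4) = 8; f(5) = 2; f(6) = 5; f(7) = 1; f(8) = 9; f(9) = 6; f(10) = 4.
Roots: {2}.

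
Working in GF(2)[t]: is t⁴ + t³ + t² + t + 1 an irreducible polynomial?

Yes

Write P(t) = t⁴ + t³ + t² + t + 1.
Check for roots in GF(2): P(0) = 1; P(1) = 1.
No roots, so no linear factors.
Monic irreducibles of degree 2 over GF(2): t² + t + 1.
None of them divide P (all give nonzero remainder).
No irreducible factor of degree ≤ 2 exists, so P is irreducible over GF(2).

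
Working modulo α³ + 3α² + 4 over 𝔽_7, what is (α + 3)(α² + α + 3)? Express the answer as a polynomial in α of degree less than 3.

α^2 + 6α + 5

Multiply in 𝔽_7[α]: (α + 3)·(α² + α + 3) = α³ + 4α² + 6α + 2.
Reduce using α³ ≡ 4α² + 3 (mod α³ + 3α² + 4).
Reduced: α² + 6α + 5.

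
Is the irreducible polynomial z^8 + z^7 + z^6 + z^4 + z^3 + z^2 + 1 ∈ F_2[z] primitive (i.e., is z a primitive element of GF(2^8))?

Write f(z) = z^8 + z^7 + z^6 + z^4 + z^3 + z^2 + 1.
|GF(2^8)^×| = 2^8 − 1 = 255. Prime factorization: 255 = 3·5·17.
f is primitive ⇔ z has order 255 in GF(2)[z]/(f), i.e. z^(255/q) ≠ 1 for each prime q | 255.
z^(85) mod f = 1
z^(51) mod f = z^6 + z^3.
z^(15) mod f = z^7 + z^6 + z^4 + z^3 + z^2 + z.
Since z^(85) = 1, the order of z divides 85 < 255; not primitive.

No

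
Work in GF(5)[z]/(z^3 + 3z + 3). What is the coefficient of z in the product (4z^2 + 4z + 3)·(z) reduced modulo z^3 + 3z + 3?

Multiply in GF(5)[z]: (4z^2 + 4z + 3)·(z) = 4z^3 + 4z^2 + 3z.
Reduce using z^3 ≡ 2z + 2 (mod z^3 + 3z + 3).
Reduced: 4z^2 + z + 3.

1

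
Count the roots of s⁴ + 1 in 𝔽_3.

0

Write f(s) = s⁴ + 1.
Evaluate at each of the 3 elements of 𝔽_3:
f(0) = 1; f(1) = 2; f(2) = 2.
No element is a root.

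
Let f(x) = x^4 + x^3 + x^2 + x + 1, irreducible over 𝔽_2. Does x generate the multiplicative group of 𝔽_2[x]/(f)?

No

|GF(2^4)^×| = 2^4 − 1 = 15. Prime factorization: 15 = 3·5.
f is primitive ⇔ x has order 15 in GF(2)[x]/(f), i.e. x^(15/q) ≠ 1 for each prime q | 15.
x^(5) mod f = 1
x^(3) mod f = x^3.
Since x^(5) = 1, the order of x divides 5 < 15; not primitive.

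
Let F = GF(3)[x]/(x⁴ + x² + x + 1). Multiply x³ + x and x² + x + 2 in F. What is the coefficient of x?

0

Multiply in GF(3)[x]: (x³ + x)·(x² + x + 2) = x⁵ + x⁴ + x² + 2x.
Reduce using x⁴ ≡ 2x² + 2x + 2 (mod x⁴ + x² + x + 1).
Reduced: 2x³ + 2x² + 2.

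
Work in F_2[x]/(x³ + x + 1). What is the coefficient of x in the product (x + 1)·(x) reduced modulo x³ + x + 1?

Multiply in F_2[x]: (x + 1)·(x) = x² + x.
Reduced: x² + x.

1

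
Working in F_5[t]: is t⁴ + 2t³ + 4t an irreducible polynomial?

Write f(t) = t⁴ + 2t³ + 4t.
Check for roots in F_5: f(0) = 0 → root; f(1) = 2; f(2) = 0 → root; f(3) = 2; f(4) = 0 → root.
f(0) = 0, so (t) divides f(t); f is reducible.

No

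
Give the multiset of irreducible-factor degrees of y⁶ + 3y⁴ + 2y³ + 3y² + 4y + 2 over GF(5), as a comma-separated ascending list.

1, 1, 2, 2

Write g(y) = y⁶ + 3y⁴ + 2y³ + 3y² + 4y + 2.
Roots in GF(5): g(0) = 2; g(1) = 0 → root; g(2) = 0 → root; g(3) = 2; g(4) = 3.
Linear factors from roots: (y + 4), (y + 3).
Complete factorization: g(y) = (y + 3)·(y + 4)·(y² + 2)·(y² + 3y + 3).
Factor degrees with multiplicity: 1 + 1 + 2 + 2 = 6.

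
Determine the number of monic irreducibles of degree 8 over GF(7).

720300

By the necklace-counting formula, N_7(8) = (1/8) Σ_{d|8} μ(8/d)·7^d.
Divisors of 8: 1, 2, 4, 8; μ(8/d) for each: 0, 0, -1, 1.
Σ = − 7^4 + 7^8 = 5762400.
N = 5762400/8 = 720300.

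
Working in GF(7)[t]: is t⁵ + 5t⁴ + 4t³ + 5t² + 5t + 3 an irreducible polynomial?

No

Write h(t) = t⁵ + 5t⁴ + 4t³ + 5t² + 5t + 3.
Check for roots in GF(7): h(0) = 3; h(1) = 2; h(2) = 2; h(3) = 0 → root; h(4) = 3; h(5) = 1; h(6) = 3.
h(3) = 0, so (t − 3) divides h(t); h is reducible.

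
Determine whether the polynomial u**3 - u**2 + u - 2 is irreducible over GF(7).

Write m(u) = u**3 - u**2 + u - 2.
Check for roots in GF(7): m(0) = 5; m(1) = 6; m(2) = 4; m(3) = 5; m(4) = 1; m(5) = 5; m(6) = 2.
No roots. A degree-3 polynomial over a field with no linear factor is irreducible.

Yes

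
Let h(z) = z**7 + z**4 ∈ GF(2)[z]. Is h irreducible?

Check for roots in GF(2): h(0) = 0 → root; h(1) = 0 → root.
h(0) = 0, so (z) divides h(z); h is reducible.

No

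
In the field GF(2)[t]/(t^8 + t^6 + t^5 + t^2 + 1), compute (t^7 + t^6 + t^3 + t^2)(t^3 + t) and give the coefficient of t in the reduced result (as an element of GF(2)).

1

Multiply in GF(2)[t]: (t^7 + t^6 + t^3 + t^2)·(t^3 + t) = t^10 + t^9 + t^8 + t^7 + t^6 + t^5 + t^4 + t^3.
Reduce using t^8 ≡ t^6 + t^5 + t^2 + 1 (mod t^8 + t^6 + t^5 + t^2 + 1).
Reduced: t^7 + t^5 + t^2 + t.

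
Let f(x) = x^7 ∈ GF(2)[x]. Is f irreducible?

Check for roots in GF(2): f(0) = 0 → root; f(1) = 1.
f(0) = 0, so (x) divides f(x); f is reducible.

No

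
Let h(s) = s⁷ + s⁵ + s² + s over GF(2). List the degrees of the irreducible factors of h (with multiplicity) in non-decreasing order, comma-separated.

1, 1, 2, 3

Roots in GF(2): h(0) = 0 → root; h(1) = 0 → root.
Linear factors from roots: (s), (s + 1).
Complete factorization: h(s) = (s)·(s + 1)·(s² + s + 1)·(s³ + s + 1).
Factor degrees with multiplicity: 1 + 1 + 2 + 3 = 7.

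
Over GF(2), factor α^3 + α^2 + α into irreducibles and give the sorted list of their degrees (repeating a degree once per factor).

1, 2

Write h(α) = α^3 + α^2 + α.
Roots in GF(2): h(0) = 0 → root; h(1) = 1.
Linear factors from roots: (α).
Complete factorization: h(α) = (α)·(α^2 + α + 1).
Factor degrees with multiplicity: 1 + 2 = 3.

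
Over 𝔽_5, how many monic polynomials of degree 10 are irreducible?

976248

By the necklace-counting formula, N_5(10) = (1/10) Σ_{d|10} μ(10/d)·5^d.
Divisors of 10: 1, 2, 5, 10; μ(10/d) for each: 1, -1, -1, 1.
Σ = 5^1 − 5^2 − 5^5 + 5^10 = 9762480.
N = 9762480/10 = 976248.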